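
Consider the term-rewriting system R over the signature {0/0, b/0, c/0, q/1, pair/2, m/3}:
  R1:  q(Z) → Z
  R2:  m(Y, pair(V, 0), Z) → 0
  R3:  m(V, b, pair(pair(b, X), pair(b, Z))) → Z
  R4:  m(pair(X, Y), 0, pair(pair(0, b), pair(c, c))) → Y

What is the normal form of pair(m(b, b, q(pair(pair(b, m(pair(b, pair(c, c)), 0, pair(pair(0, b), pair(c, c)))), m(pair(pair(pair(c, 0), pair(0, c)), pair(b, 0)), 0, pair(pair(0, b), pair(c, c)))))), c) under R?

pair(0, c)

1. pair(m(b, b, q(pair(pair(b, m(pair(b, pair(c, c)), 0, pair(pair(0, b), pair(c, c)))), m(pair(pair(pair(c, 0), pair(0, c)), pair(b, 0)), 0, pair(pair(0, b), pair(c, c)))))), c)  →  pair(m(b, b, pair(pair(b, m(pair(b, pair(c, c)), 0, pair(pair(0, b), pair(c, c)))), m(pair(pair(pair(c, 0), pair(0, c)), pair(b, 0)), 0, pair(pair(0, b), pair(c, c))))), c)   [R1 at 1.3]
2. pair(m(b, b, pair(pair(b, m(pair(b, pair(c, c)), 0, pair(pair(0, b), pair(c, c)))), m(pair(pair(pair(c, 0), pair(0, c)), pair(b, 0)), 0, pair(pair(0, b), pair(c, c))))), c)  →  pair(m(b, b, pair(pair(b, pair(c, c)), m(pair(pair(pair(c, 0), pair(0, c)), pair(b, 0)), 0, pair(pair(0, b), pair(c, c))))), c)   [R4 at 1.3.1.2]
3. pair(m(b, b, pair(pair(b, pair(c, c)), m(pair(pair(pair(c, 0), pair(0, c)), pair(b, 0)), 0, pair(pair(0, b), pair(c, c))))), c)  →  pair(m(b, b, pair(pair(b, pair(c, c)), pair(b, 0))), c)   [R4 at 1.3.2]
4. pair(m(b, b, pair(pair(b, pair(c, c)), pair(b, 0))), c)  →  pair(0, c)   [R3 at 1]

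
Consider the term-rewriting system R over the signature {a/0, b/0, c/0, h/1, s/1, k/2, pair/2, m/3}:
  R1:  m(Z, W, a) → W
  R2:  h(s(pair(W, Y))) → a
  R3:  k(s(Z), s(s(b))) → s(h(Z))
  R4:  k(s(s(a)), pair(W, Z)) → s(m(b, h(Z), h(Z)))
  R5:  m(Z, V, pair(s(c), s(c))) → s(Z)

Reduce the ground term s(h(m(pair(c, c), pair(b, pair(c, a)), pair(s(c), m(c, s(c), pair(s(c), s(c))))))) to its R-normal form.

s(a)

1. s(h(m(pair(c, c), pair(b, pair(c, a)), pair(s(c), m(c, s(c), pair(s(c), s(c)))))))  →  s(h(m(pair(c, c), pair(b, pair(c, a)), pair(s(c), s(c)))))   [R5 at 1.1.3.2]
2. s(h(m(pair(c, c), pair(b, pair(c, a)), pair(s(c), s(c)))))  →  s(h(s(pair(c, c))))   [R5 at 1.1]
3. s(h(s(pair(c, c))))  →  s(a)   [R2 at 1]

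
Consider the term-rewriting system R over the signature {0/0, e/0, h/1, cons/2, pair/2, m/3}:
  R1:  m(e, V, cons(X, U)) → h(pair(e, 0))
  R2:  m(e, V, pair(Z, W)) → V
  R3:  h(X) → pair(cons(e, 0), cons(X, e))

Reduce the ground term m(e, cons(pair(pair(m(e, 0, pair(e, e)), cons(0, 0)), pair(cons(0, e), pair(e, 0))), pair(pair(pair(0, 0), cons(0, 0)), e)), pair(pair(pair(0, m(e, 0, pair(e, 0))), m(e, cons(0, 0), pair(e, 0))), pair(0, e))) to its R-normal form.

1. m(e, cons(pair(pair(m(e, 0, pair(e, e)), cons(0, 0)), pair(cons(0, e), pair(e, 0))), pair(pair(pair(0, 0), cons(0, 0)), e)), pair(pair(pair(0, m(e, 0, pair(e, 0))), m(e, cons(0, 0), pair(e, 0))), pair(0, e)))  →  cons(pair(pair(m(e, 0, pair(e, e)), cons(0, 0)), pair(cons(0, e), pair(e, 0))), pair(pair(pair(0, 0), cons(0, 0)), e))   [R2 at ε]
2. cons(pair(pair(m(e, 0, pair(e, e)), cons(0, 0)), pair(cons(0, e), pair(e, 0))), pair(pair(pair(0, 0), cons(0, 0)), e))  →  cons(pair(pair(0, cons(0, 0)), pair(cons(0, e), pair(e, 0))), pair(pair(pair(0, 0), cons(0, 0)), e))   [R2 at 1.1.1]

cons(pair(pair(0, cons(0, 0)), pair(cons(0, e), pair(e, 0))), pair(pair(pair(0, 0), cons(0, 0)), e))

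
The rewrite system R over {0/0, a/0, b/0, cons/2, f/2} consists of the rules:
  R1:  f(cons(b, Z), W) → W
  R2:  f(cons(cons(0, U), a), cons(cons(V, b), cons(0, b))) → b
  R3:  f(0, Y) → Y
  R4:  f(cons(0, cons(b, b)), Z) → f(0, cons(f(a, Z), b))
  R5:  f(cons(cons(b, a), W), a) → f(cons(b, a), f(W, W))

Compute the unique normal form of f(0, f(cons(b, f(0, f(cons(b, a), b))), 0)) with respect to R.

0

1. f(0, f(cons(b, f(0, f(cons(b, a), b))), 0))  →  f(cons(b, f(0, f(cons(b, a), b))), 0)   [R3 at ε]
2. f(cons(b, f(0, f(cons(b, a), b))), 0)  →  0   [R1 at ε]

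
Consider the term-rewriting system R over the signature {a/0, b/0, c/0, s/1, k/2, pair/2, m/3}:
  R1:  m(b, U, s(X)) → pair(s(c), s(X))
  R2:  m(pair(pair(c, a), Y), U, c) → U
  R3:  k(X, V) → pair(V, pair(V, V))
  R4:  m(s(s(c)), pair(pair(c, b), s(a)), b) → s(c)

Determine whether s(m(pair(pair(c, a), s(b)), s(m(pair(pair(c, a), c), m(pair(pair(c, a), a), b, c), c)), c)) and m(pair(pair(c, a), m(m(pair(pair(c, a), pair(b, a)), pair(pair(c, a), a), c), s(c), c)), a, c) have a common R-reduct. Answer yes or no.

Reduce t₁ = s(m(pair(pair(c, a), s(b)), s(m(pair(pair(c, a), c), m(pair(pair(c, a), a), b, c), c)), c)):
1. s(m(pair(pair(c, a), s(b)), s(m(pair(pair(c, a), c), m(pair(pair(c, a), a), b, c), c)), c))  →  s(s(m(pair(pair(c, a), c), m(pair(pair(c, a), a), b, c), c)))   [R2 at 1]
2. s(s(m(pair(pair(c, a), c), m(pair(pair(c, a), a), b, c), c)))  →  s(s(m(pair(pair(c, a), a), b, c)))   [R2 at 1.1]
3. s(s(m(pair(pair(c, a), a), b, c)))  →  s(s(b))   [R2 at 1.1]

Reduce t₂ = m(pair(pair(c, a), m(m(pair(pair(c, a), pair(b, a)), pair(pair(c, a), a), c), s(c), c)), a, c):
1. m(pair(pair(c, a), m(m(pair(pair(c, a), pair(b, a)), pair(pair(c, a), a), c), s(c), c)), a, c)  →  a   [R2 at ε]

no — NF(t₁) = s(s(b)), NF(t₂) = a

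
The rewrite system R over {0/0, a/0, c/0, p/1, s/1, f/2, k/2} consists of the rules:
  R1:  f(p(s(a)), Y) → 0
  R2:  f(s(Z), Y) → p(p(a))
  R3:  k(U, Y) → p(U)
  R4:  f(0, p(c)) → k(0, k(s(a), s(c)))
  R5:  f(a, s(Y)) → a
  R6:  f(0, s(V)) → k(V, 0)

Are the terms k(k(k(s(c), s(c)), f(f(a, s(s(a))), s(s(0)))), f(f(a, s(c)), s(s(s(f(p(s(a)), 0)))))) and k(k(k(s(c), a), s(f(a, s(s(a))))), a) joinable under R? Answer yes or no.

yes — NF(t₁) = p(p(p(s(c)))), NF(t₂) = p(p(p(s(c))))

Reduce t₁ = k(k(k(s(c), s(c)), f(f(a, s(s(a))), s(s(0)))), f(f(a, s(c)), s(s(s(f(p(s(a)), 0)))))):
1. k(k(k(s(c), s(c)), f(f(a, s(s(a))), s(s(0)))), f(f(a, s(c)), s(s(s(f(p(s(a)), 0))))))  →  p(k(k(s(c), s(c)), f(f(a, s(s(a))), s(s(0)))))   [R3 at ε]
2. p(k(k(s(c), s(c)), f(f(a, s(s(a))), s(s(0)))))  →  p(p(k(s(c), s(c))))   [R3 at 1]
3. p(p(k(s(c), s(c))))  →  p(p(p(s(c))))   [R3 at 1.1]

Reduce t₂ = k(k(k(s(c), a), s(f(a, s(s(a))))), a):
1. k(k(k(s(c), a), s(f(a, s(s(a))))), a)  →  p(k(k(s(c), a), s(f(a, s(s(a))))))   [R3 at ε]
2. p(k(k(s(c), a), s(f(a, s(s(a))))))  →  p(p(k(s(c), a)))   [R3 at 1]
3. p(p(k(s(c), a)))  →  p(p(p(s(c))))   [R3 at 1.1]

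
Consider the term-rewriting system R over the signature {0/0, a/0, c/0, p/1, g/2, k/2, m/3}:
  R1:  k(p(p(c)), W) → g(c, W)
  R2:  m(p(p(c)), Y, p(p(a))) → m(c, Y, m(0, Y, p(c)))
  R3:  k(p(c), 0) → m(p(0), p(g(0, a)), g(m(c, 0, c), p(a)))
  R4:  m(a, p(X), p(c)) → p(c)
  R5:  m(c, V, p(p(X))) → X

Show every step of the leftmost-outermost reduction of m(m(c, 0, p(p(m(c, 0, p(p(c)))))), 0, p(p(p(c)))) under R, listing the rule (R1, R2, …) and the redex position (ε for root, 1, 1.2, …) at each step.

1. m(m(c, 0, p(p(m(c, 0, p(p(c)))))), 0, p(p(p(c))))  →  m(m(c, 0, p(p(c))), 0, p(p(p(c))))   [R5 at 1]
2. m(m(c, 0, p(p(c))), 0, p(p(p(c))))  →  m(c, 0, p(p(p(c))))   [R5 at 1]
3. m(c, 0, p(p(p(c))))  →  p(c)   [R5 at ε]

p(c)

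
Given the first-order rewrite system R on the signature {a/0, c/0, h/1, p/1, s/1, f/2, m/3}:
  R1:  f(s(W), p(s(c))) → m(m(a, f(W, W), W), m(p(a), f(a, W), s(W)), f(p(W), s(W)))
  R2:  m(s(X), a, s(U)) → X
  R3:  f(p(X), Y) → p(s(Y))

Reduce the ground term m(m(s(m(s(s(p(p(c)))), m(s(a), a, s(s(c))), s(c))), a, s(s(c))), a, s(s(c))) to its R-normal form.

1. m(m(s(m(s(s(p(p(c)))), m(s(a), a, s(s(c))), s(c))), a, s(s(c))), a, s(s(c)))  →  m(m(s(s(p(p(c)))), m(s(a), a, s(s(c))), s(c)), a, s(s(c)))   [R2 at 1]
2. m(m(s(s(p(p(c)))), m(s(a), a, s(s(c))), s(c)), a, s(s(c)))  →  m(m(s(s(p(p(c)))), a, s(c)), a, s(s(c)))   [R2 at 1.2]
3. m(m(s(s(p(p(c)))), a, s(c)), a, s(s(c)))  →  m(s(p(p(c))), a, s(s(c)))   [R2 at 1]
4. m(s(p(p(c))), a, s(s(c)))  →  p(p(c))   [R2 at ε]

p(p(c))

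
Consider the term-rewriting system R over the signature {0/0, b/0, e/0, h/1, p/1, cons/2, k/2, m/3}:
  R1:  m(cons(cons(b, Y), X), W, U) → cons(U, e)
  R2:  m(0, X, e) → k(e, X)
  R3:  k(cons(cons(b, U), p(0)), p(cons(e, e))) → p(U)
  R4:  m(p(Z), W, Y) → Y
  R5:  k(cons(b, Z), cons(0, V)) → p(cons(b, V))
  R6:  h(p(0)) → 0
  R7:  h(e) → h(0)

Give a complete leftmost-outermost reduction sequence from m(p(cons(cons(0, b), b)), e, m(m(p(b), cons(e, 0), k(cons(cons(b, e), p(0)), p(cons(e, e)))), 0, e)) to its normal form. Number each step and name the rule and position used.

e

1. m(p(cons(cons(0, b), b)), e, m(m(p(b), cons(e, 0), k(cons(cons(b, e), p(0)), p(cons(e, e)))), 0, e))  →  m(m(p(b), cons(e, 0), k(cons(cons(b, e), p(0)), p(cons(e, e)))), 0, e)   [R4 at ε]
2. m(m(p(b), cons(e, 0), k(cons(cons(b, e), p(0)), p(cons(e, e)))), 0, e)  →  m(k(cons(cons(b, e), p(0)), p(cons(e, e))), 0, e)   [R4 at 1]
3. m(k(cons(cons(b, e), p(0)), p(cons(e, e))), 0, e)  →  m(p(e), 0, e)   [R3 at 1]
4. m(p(e), 0, e)  →  e   [R4 at ε]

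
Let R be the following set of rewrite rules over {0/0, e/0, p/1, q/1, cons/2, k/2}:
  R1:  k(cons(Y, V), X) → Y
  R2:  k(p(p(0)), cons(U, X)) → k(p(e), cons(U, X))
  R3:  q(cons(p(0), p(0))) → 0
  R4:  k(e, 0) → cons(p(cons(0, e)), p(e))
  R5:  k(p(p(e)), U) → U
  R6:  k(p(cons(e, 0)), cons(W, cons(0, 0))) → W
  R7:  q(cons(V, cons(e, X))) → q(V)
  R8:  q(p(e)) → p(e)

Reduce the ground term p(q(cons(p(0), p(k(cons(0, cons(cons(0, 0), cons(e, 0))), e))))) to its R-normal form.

p(0)

1. p(q(cons(p(0), p(k(cons(0, cons(cons(0, 0), cons(e, 0))), e)))))  →  p(q(cons(p(0), p(0))))   [R1 at 1.1.2.1]
2. p(q(cons(p(0), p(0))))  →  p(0)   [R3 at 1]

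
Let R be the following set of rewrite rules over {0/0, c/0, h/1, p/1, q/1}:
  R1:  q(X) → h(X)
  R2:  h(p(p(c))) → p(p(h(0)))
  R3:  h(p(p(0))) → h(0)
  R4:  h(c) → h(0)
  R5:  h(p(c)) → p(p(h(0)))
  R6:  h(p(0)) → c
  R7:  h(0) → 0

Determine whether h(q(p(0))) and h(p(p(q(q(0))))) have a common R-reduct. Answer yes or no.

yes — NF(t₁) = 0, NF(t₂) = 0

Reduce t₁ = h(q(p(0))):
1. h(q(p(0)))  →  h(h(p(0)))   [R1 at 1]
2. h(h(p(0)))  →  h(c)   [R6 at 1]
3. h(c)  →  h(0)   [R4 at ε]
4. h(0)  →  0   [R7 at ε]

Reduce t₂ = h(p(p(q(q(0))))):
1. h(p(p(q(q(0)))))  →  h(p(p(h(q(0)))))   [R1 at 1.1.1]
2. h(p(p(h(q(0)))))  →  h(p(p(h(h(0)))))   [R1 at 1.1.1.1]
3. h(p(p(h(h(0)))))  →  h(p(p(h(0))))   [R7 at 1.1.1.1]
4. h(p(p(h(0))))  →  h(p(p(0)))   [R7 at 1.1.1]
5. h(p(p(0)))  →  h(0)   [R3 at ε]
6. h(0)  →  0   [R7 at ε]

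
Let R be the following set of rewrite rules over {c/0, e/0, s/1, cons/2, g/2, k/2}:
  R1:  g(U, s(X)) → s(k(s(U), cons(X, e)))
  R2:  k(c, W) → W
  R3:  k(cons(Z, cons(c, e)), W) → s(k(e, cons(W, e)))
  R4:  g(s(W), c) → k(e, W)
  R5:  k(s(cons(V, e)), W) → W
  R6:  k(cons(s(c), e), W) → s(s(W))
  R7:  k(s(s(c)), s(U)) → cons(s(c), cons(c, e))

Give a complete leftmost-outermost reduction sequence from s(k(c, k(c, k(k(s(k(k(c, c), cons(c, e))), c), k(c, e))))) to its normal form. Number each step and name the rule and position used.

s(e)

1. s(k(c, k(c, k(k(s(k(k(c, c), cons(c, e))), c), k(c, e)))))  →  s(k(c, k(k(s(k(k(c, c), cons(c, e))), c), k(c, e))))   [R2 at 1]
2. s(k(c, k(k(s(k(k(c, c), cons(c, e))), c), k(c, e))))  →  s(k(k(s(k(k(c, c), cons(c, e))), c), k(c, e)))   [R2 at 1]
3. s(k(k(s(k(k(c, c), cons(c, e))), c), k(c, e)))  →  s(k(k(s(k(c, cons(c, e))), c), k(c, e)))   [R2 at 1.1.1.1.1]
4. s(k(k(s(k(c, cons(c, e))), c), k(c, e)))  →  s(k(k(s(cons(c, e)), c), k(c, e)))   [R2 at 1.1.1.1]
5. s(k(k(s(cons(c, e)), c), k(c, e)))  →  s(k(c, k(c, e)))   [R5 at 1.1]
6. s(k(c, k(c, e)))  →  s(k(c, e))   [R2 at 1]
7. s(k(c, e))  →  s(e)   [R2 at 1]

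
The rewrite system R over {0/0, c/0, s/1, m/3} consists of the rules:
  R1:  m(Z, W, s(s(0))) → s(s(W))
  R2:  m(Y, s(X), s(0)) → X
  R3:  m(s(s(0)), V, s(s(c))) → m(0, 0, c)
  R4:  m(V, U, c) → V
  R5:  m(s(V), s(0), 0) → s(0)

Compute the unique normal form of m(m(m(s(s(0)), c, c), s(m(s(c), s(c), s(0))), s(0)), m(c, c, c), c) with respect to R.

c

1. m(m(m(s(s(0)), c, c), s(m(s(c), s(c), s(0))), s(0)), m(c, c, c), c)  →  m(m(s(s(0)), c, c), s(m(s(c), s(c), s(0))), s(0))   [R4 at ε]
2. m(m(s(s(0)), c, c), s(m(s(c), s(c), s(0))), s(0))  →  m(s(c), s(c), s(0))   [R2 at ε]
3. m(s(c), s(c), s(0))  →  c   [R2 at ε]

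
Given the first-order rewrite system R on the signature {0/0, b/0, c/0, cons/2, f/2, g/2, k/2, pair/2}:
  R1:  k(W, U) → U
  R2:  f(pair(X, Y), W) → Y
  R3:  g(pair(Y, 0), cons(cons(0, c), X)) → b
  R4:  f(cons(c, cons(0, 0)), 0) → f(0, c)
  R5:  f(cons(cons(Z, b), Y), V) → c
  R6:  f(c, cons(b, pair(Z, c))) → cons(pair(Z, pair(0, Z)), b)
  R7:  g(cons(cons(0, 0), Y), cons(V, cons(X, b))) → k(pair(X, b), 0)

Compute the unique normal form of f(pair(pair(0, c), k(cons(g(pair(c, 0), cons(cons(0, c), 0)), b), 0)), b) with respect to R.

0

1. f(pair(pair(0, c), k(cons(g(pair(c, 0), cons(cons(0, c), 0)), b), 0)), b)  →  k(cons(g(pair(c, 0), cons(cons(0, c), 0)), b), 0)   [R2 at ε]
2. k(cons(g(pair(c, 0), cons(cons(0, c), 0)), b), 0)  →  0   [R1 at ε]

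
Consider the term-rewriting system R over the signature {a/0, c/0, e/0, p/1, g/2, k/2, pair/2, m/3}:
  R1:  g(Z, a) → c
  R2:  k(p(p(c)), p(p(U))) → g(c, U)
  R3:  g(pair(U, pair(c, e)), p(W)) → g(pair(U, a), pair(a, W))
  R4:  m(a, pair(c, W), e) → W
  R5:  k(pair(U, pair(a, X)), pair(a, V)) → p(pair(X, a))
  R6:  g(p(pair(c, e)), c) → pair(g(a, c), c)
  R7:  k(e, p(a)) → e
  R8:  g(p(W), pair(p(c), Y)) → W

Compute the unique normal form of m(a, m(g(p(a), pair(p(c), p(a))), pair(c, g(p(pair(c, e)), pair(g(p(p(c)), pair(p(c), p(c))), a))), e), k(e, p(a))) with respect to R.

1. m(a, m(g(p(a), pair(p(c), p(a))), pair(c, g(p(pair(c, e)), pair(g(p(p(c)), pair(p(c), p(c))), a))), e), k(e, p(a)))  →  m(a, m(a, pair(c, g(p(pair(c, e)), pair(g(p(p(c)), pair(p(c), p(c))), a))), e), k(e, p(a)))   [R8 at 2.1]
2. m(a, m(a, pair(c, g(p(pair(c, e)), pair(g(p(p(c)), pair(p(c), p(c))), a))), e), k(e, p(a)))  →  m(a, g(p(pair(c, e)), pair(g(p(p(c)), pair(p(c), p(c))), a)), k(e, p(a)))   [R4 at 2]
3. m(a, g(p(pair(c, e)), pair(g(p(p(c)), pair(p(c), p(c))), a)), k(e, p(a)))  →  m(a, g(p(pair(c, e)), pair(p(c), a)), k(e, p(a)))   [R8 at 2.2.1]
4. m(a, g(p(pair(c, e)), pair(p(c), a)), k(e, p(a)))  →  m(a, pair(c, e), k(e, p(a)))   [R8 at 2]
5. m(a, pair(c, e), k(e, p(a)))  →  m(a, pair(c, e), e)   [R7 at 3]
6. m(a, pair(c, e), e)  →  e   [R4 at ε]

e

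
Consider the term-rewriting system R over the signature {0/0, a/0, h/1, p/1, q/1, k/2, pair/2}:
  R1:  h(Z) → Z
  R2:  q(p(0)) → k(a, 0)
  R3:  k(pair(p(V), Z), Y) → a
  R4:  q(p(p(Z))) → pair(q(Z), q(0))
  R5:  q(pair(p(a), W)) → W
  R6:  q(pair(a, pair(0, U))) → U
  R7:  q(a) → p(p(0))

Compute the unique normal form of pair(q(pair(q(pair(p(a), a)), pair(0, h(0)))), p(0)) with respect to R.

pair(0, p(0))

1. pair(q(pair(q(pair(p(a), a)), pair(0, h(0)))), p(0))  →  pair(q(pair(a, pair(0, h(0)))), p(0))   [R5 at 1.1.1]
2. pair(q(pair(a, pair(0, h(0)))), p(0))  →  pair(h(0), p(0))   [R6 at 1]
3. pair(h(0), p(0))  →  pair(0, p(0))   [R1 at 1]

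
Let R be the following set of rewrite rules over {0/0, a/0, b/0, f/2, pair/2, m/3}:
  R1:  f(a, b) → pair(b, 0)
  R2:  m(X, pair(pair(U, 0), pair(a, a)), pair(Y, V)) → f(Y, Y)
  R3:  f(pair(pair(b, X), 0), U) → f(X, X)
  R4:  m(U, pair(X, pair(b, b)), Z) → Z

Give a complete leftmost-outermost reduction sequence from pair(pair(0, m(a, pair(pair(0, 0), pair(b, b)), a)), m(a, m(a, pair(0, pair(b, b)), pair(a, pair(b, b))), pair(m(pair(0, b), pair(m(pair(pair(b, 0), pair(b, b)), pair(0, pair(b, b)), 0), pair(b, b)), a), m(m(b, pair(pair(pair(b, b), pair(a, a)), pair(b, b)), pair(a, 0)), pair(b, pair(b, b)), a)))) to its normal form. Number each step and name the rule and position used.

pair(pair(0, a), pair(a, a))

1. pair(pair(0, m(a, pair(pair(0, 0), pair(b, b)), a)), m(a, m(a, pair(0, pair(b, b)), pair(a, pair(b, b))), pair(m(pair(0, b), pair(m(pair(pair(b, 0), pair(b, b)), pair(0, pair(b, b)), 0), pair(b, b)), a), m(m(b, pair(pair(pair(b, b), pair(a, a)), pair(b, b)), pair(a, 0)), pair(b, pair(b, b)), a))))  →  pair(pair(0, a), m(a, m(a, pair(0, pair(b, b)), pair(a, pair(b, b))), pair(m(pair(0, b), pair(m(pair(pair(b, 0), pair(b, b)), pair(0, pair(b, b)), 0), pair(b, b)), a), m(m(b, pair(pair(pair(b, b), pair(a, a)), pair(b, b)), pair(a, 0)), pair(b, pair(b, b)), a))))   [R4 at 1.2]
2. pair(pair(0, a), m(a, m(a, pair(0, pair(b, b)), pair(a, pair(b, b))), pair(m(pair(0, b), pair(m(pair(pair(b, 0), pair(b, b)), pair(0, pair(b, b)), 0), pair(b, b)), a), m(m(b, pair(pair(pair(b, b), pair(a, a)), pair(b, b)), pair(a, 0)), pair(b, pair(b, b)), a))))  →  pair(pair(0, a), m(a, pair(a, pair(b, b)), pair(m(pair(0, b), pair(m(pair(pair(b, 0), pair(b, b)), pair(0, pair(b, b)), 0), pair(b, b)), a), m(m(b, pair(pair(pair(b, b), pair(a, a)), pair(b, b)), pair(a, 0)), pair(b, pair(b, b)), a))))   [R4 at 2.2]
3. pair(pair(0, a), m(a, pair(a, pair(b, b)), pair(m(pair(0, b), pair(m(pair(pair(b, 0), pair(b, b)), pair(0, pair(b, b)), 0), pair(b, b)), a), m(m(b, pair(pair(pair(b, b), pair(a, a)), pair(b, b)), pair(a, 0)), pair(b, pair(b, b)), a))))  →  pair(pair(0, a), pair(m(pair(0, b), pair(m(pair(pair(b, 0), pair(b, b)), pair(0, pair(b, b)), 0), pair(b, b)), a), m(m(b, pair(pair(pair(b, b), pair(a, a)), pair(b, b)), pair(a, 0)), pair(b, pair(b, b)), a)))   [R4 at 2]
4. pair(pair(0, a), pair(m(pair(0, b), pair(m(pair(pair(b, 0), pair(b, b)), pair(0, pair(b, b)), 0), pair(b, b)), a), m(m(b, pair(pair(pair(b, b), pair(a, a)), pair(b, b)), pair(a, 0)), pair(b, pair(b, b)), a)))  →  pair(pair(0, a), pair(a, m(m(b, pair(pair(pair(b, b), pair(a, a)), pair(b, b)), pair(a, 0)), pair(b, pair(b, b)), a)))   [R4 at 2.1]
5. pair(pair(0, a), pair(a, m(m(b, pair(pair(pair(b, b), pair(a, a)), pair(b, b)), pair(a, 0)), pair(b, pair(b, b)), a)))  →  pair(pair(0, a), pair(a, a))   [R4 at 2.2]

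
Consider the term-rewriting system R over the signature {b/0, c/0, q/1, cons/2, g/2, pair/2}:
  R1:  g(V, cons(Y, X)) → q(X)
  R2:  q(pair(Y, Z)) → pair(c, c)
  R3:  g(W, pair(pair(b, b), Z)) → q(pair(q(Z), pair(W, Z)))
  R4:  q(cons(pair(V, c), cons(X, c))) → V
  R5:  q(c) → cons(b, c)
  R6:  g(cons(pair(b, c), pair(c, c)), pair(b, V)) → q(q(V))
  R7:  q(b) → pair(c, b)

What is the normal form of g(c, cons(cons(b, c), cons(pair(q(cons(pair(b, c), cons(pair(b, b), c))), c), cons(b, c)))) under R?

b

1. g(c, cons(cons(b, c), cons(pair(q(cons(pair(b, c), cons(pair(b, b), c))), c), cons(b, c))))  →  q(cons(pair(q(cons(pair(b, c), cons(pair(b, b), c))), c), cons(b, c)))   [R1 at ε]
2. q(cons(pair(q(cons(pair(b, c), cons(pair(b, b), c))), c), cons(b, c)))  →  q(cons(pair(b, c), cons(pair(b, b), c)))   [R4 at ε]
3. q(cons(pair(b, c), cons(pair(b, b), c)))  →  b   [R4 at ε]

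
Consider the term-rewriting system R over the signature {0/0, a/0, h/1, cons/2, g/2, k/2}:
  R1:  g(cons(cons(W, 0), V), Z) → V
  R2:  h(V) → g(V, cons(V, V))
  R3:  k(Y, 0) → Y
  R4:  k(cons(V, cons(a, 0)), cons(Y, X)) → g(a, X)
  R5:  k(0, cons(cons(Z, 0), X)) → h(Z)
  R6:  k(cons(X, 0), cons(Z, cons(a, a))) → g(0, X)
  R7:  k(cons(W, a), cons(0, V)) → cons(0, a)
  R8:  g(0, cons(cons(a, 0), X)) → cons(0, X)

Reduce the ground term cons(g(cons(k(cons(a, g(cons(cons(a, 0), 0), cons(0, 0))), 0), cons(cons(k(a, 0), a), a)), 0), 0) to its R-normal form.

1. cons(g(cons(k(cons(a, g(cons(cons(a, 0), 0), cons(0, 0))), 0), cons(cons(k(a, 0), a), a)), 0), 0)  →  cons(g(cons(cons(a, g(cons(cons(a, 0), 0), cons(0, 0))), cons(cons(k(a, 0), a), a)), 0), 0)   [R3 at 1.1.1]
2. cons(g(cons(cons(a, g(cons(cons(a, 0), 0), cons(0, 0))), cons(cons(k(a, 0), a), a)), 0), 0)  →  cons(g(cons(cons(a, 0), cons(cons(k(a, 0), a), a)), 0), 0)   [R1 at 1.1.1.2]
3. cons(g(cons(cons(a, 0), cons(cons(k(a, 0), a), a)), 0), 0)  →  cons(cons(cons(k(a, 0), a), a), 0)   [R1 at 1]
4. cons(cons(cons(k(a, 0), a), a), 0)  →  cons(cons(cons(a, a), a), 0)   [R3 at 1.1.1]

cons(cons(cons(a, a), a), 0)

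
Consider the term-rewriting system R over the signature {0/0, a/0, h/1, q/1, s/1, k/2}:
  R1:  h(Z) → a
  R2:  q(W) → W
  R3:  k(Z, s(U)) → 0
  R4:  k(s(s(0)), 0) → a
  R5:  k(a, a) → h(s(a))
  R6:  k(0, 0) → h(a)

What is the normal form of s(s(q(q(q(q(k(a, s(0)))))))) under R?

1. s(s(q(q(q(q(k(a, s(0))))))))  →  s(s(q(q(q(k(a, s(0)))))))   [R2 at 1.1]
2. s(s(q(q(q(k(a, s(0)))))))  →  s(s(q(q(k(a, s(0))))))   [R2 at 1.1]
3. s(s(q(q(k(a, s(0))))))  →  s(s(q(k(a, s(0)))))   [R2 at 1.1]
4. s(s(q(k(a, s(0)))))  →  s(s(k(a, s(0))))   [R2 at 1.1]
5. s(s(k(a, s(0))))  →  s(s(0))   [R3 at 1.1]

s(s(0))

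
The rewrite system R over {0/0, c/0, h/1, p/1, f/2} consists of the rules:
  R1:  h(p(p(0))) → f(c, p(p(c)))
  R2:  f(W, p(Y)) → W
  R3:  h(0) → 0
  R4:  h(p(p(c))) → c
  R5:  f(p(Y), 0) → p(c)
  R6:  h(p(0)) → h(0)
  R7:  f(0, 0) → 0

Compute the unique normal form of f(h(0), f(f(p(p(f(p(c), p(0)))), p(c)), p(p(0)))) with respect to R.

1. f(h(0), f(f(p(p(f(p(c), p(0)))), p(c)), p(p(0))))  →  f(0, f(f(p(p(f(p(c), p(0)))), p(c)), p(p(0))))   [R3 at 1]
2. f(0, f(f(p(p(f(p(c), p(0)))), p(c)), p(p(0))))  →  f(0, f(p(p(f(p(c), p(0)))), p(c)))   [R2 at 2]
3. f(0, f(p(p(f(p(c), p(0)))), p(c)))  →  f(0, p(p(f(p(c), p(0)))))   [R2 at 2]
4. f(0, p(p(f(p(c), p(0)))))  →  0   [R2 at ε]

0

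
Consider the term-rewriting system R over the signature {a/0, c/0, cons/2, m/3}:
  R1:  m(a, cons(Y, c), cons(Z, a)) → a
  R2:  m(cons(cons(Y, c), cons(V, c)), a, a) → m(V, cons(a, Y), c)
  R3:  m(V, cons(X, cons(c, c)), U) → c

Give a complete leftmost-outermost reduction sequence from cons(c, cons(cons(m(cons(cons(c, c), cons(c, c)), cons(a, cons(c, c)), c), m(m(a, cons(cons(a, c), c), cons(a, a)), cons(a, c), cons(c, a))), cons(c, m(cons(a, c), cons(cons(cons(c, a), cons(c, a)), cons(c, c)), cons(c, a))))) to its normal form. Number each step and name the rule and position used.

cons(c, cons(cons(c, a), cons(c, c)))

1. cons(c, cons(cons(m(cons(cons(c, c), cons(c, c)), cons(a, cons(c, c)), c), m(m(a, cons(cons(a, c), c), cons(a, a)), cons(a, c), cons(c, a))), cons(c, m(cons(a, c), cons(cons(cons(c, a), cons(c, a)), cons(c, c)), cons(c, a)))))  →  cons(c, cons(cons(c, m(m(a, cons(cons(a, c), c), cons(a, a)), cons(a, c), cons(c, a))), cons(c, m(cons(a, c), cons(cons(cons(c, a), cons(c, a)), cons(c, c)), cons(c, a)))))   [R3 at 2.1.1]
2. cons(c, cons(cons(c, m(m(a, cons(cons(a, c), c), cons(a, a)), cons(a, c), cons(c, a))), cons(c, m(cons(a, c), cons(cons(cons(c, a), cons(c, a)), cons(c, c)), cons(c, a)))))  →  cons(c, cons(cons(c, m(a, cons(a, c), cons(c, a))), cons(c, m(cons(a, c), cons(cons(cons(c, a), cons(c, a)), cons(c, c)), cons(c, a)))))   [R1 at 2.1.2.1]
3. cons(c, cons(cons(c, m(a, cons(a, c), cons(c, a))), cons(c, m(cons(a, c), cons(cons(cons(c, a), cons(c, a)), cons(c, c)), cons(c, a)))))  →  cons(c, cons(cons(c, a), cons(c, m(cons(a, c), cons(cons(cons(c, a), cons(c, a)), cons(c, c)), cons(c, a)))))   [R1 at 2.1.2]
4. cons(c, cons(cons(c, a), cons(c, m(cons(a, c), cons(cons(cons(c, a), cons(c, a)), cons(c, c)), cons(c, a)))))  →  cons(c, cons(cons(c, a), cons(c, c)))   [R3 at 2.2.2]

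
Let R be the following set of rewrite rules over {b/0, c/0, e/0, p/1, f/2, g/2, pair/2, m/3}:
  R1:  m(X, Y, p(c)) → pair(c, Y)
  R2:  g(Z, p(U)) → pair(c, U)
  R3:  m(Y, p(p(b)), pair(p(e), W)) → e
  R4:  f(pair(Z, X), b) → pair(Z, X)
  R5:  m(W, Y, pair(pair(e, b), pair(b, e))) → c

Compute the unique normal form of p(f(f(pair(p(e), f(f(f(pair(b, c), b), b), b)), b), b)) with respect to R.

p(pair(p(e), pair(b, c)))

1. p(f(f(pair(p(e), f(f(f(pair(b, c), b), b), b)), b), b))  →  p(f(pair(p(e), f(f(f(pair(b, c), b), b), b)), b))   [R4 at 1.1]
2. p(f(pair(p(e), f(f(f(pair(b, c), b), b), b)), b))  →  p(pair(p(e), f(f(f(pair(b, c), b), b), b)))   [R4 at 1]
3. p(pair(p(e), f(f(f(pair(b, c), b), b), b)))  →  p(pair(p(e), f(f(pair(b, c), b), b)))   [R4 at 1.2.1.1]
4. p(pair(p(e), f(f(pair(b, c), b), b)))  →  p(pair(p(e), f(pair(b, c), b)))   [R4 at 1.2.1]
5. p(pair(p(e), f(pair(b, c), b)))  →  p(pair(p(e), pair(b, c)))   [R4 at 1.2]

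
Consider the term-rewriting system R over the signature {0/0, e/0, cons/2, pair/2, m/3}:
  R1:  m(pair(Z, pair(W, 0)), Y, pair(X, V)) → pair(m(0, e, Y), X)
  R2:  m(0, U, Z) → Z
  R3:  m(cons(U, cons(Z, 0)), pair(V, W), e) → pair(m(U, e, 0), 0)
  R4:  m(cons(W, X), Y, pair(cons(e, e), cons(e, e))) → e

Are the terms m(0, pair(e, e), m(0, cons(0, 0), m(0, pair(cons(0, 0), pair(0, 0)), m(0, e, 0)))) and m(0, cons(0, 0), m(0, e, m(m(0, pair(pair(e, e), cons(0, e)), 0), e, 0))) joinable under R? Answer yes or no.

Reduce t₁ = m(0, pair(e, e), m(0, cons(0, 0), m(0, pair(cons(0, 0), pair(0, 0)), m(0, e, 0)))):
1. m(0, pair(e, e), m(0, cons(0, 0), m(0, pair(cons(0, 0), pair(0, 0)), m(0, e, 0))))  →  m(0, cons(0, 0), m(0, pair(cons(0, 0), pair(0, 0)), m(0, e, 0)))   [R2 at ε]
2. m(0, cons(0, 0), m(0, pair(cons(0, 0), pair(0, 0)), m(0, e, 0)))  →  m(0, pair(cons(0, 0), pair(0, 0)), m(0, e, 0))   [R2 at ε]
3. m(0, pair(cons(0, 0), pair(0, 0)), m(0, e, 0))  →  m(0, e, 0)   [R2 at ε]
4. m(0, e, 0)  →  0   [R2 at ε]

Reduce t₂ = m(0, cons(0, 0), m(0, e, m(m(0, pair(pair(e, e), cons(0, e)), 0), e, 0))):
1. m(0, cons(0, 0), m(0, e, m(m(0, pair(pair(e, e), cons(0, e)), 0), e, 0)))  →  m(0, e, m(m(0, pair(pair(e, e), cons(0, e)), 0), e, 0))   [R2 at ε]
2. m(0, e, m(m(0, pair(pair(e, e), cons(0, e)), 0), e, 0))  →  m(m(0, pair(pair(e, e), cons(0, e)), 0), e, 0)   [R2 at ε]
3. m(m(0, pair(pair(e, e), cons(0, e)), 0), e, 0)  →  m(0, e, 0)   [R2 at 1]
4. m(0, e, 0)  →  0   [R2 at ε]

yes — NF(t₁) = 0, NF(t₂) = 0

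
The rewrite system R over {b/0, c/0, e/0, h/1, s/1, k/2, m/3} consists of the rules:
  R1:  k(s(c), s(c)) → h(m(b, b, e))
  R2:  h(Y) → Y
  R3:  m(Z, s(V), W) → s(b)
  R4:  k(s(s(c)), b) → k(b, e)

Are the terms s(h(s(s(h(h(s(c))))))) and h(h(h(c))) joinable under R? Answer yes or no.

Reduce t₁ = s(h(s(s(h(h(s(c))))))):
1. s(h(s(s(h(h(s(c)))))))  →  s(s(s(h(h(s(c))))))   [R2 at 1]
2. s(s(s(h(h(s(c))))))  →  s(s(s(h(s(c)))))   [R2 at 1.1.1]
3. s(s(s(h(s(c)))))  →  s(s(s(s(c))))   [R2 at 1.1.1]

Reduce t₂ = h(h(h(c))):
1. h(h(h(c)))  →  h(h(c))   [R2 at ε]
2. h(h(c))  →  h(c)   [R2 at ε]
3. h(c)  →  c   [R2 at ε]

no — NF(t₁) = s(s(s(s(c)))), NF(t₂) = c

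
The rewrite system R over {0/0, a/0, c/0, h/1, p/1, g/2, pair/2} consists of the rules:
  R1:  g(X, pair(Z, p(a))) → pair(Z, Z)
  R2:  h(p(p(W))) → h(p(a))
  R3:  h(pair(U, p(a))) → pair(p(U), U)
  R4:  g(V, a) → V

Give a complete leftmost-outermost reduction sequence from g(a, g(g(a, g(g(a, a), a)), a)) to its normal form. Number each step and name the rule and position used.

a

1. g(a, g(g(a, g(g(a, a), a)), a))  →  g(a, g(a, g(g(a, a), a)))   [R4 at 2]
2. g(a, g(a, g(g(a, a), a)))  →  g(a, g(a, g(a, a)))   [R4 at 2.2]
3. g(a, g(a, g(a, a)))  →  g(a, g(a, a))   [R4 at 2.2]
4. g(a, g(a, a))  →  g(a, a)   [R4 at 2]
5. g(a, a)  →  a   [R4 at ε]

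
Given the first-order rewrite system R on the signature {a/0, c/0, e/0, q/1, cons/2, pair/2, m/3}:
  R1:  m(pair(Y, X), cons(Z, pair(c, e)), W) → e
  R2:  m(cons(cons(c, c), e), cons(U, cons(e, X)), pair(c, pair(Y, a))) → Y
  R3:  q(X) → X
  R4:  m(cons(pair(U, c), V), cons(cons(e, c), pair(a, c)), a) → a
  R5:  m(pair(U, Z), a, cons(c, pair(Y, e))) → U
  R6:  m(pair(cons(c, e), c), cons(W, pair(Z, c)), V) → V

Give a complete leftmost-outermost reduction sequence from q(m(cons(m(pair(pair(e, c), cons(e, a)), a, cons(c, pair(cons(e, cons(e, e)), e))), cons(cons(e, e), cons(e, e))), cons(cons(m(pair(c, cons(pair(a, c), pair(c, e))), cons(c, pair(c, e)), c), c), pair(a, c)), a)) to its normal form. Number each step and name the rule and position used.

1. q(m(cons(m(pair(pair(e, c), cons(e, a)), a, cons(c, pair(cons(e, cons(e, e)), e))), cons(cons(e, e), cons(e, e))), cons(cons(m(pair(c, cons(pair(a, c), pair(c, e))), cons(c, pair(c, e)), c), c), pair(a, c)), a))  →  m(cons(m(pair(pair(e, c), cons(e, a)), a, cons(c, pair(cons(e, cons(e, e)), e))), cons(cons(e, e), cons(e, e))), cons(cons(m(pair(c, cons(pair(a, c), pair(c, e))), cons(c, pair(c, e)), c), c), pair(a, c)), a)   [R3 at ε]
2. m(cons(m(pair(pair(e, c), cons(e, a)), a, cons(c, pair(cons(e, cons(e, e)), e))), cons(cons(e, e), cons(e, e))), cons(cons(m(pair(c, cons(pair(a, c), pair(c, e))), cons(c, pair(c, e)), c), c), pair(a, c)), a)  →  m(cons(pair(e, c), cons(cons(e, e), cons(e, e))), cons(cons(m(pair(c, cons(pair(a, c), pair(c, e))), cons(c, pair(c, e)), c), c), pair(a, c)), a)   [R5 at 1.1]
3. m(cons(pair(e, c), cons(cons(e, e), cons(e, e))), cons(cons(m(pair(c, cons(pair(a, c), pair(c, e))), cons(c, pair(c, e)), c), c), pair(a, c)), a)  →  m(cons(pair(e, c), cons(cons(e, e), cons(e, e))), cons(cons(e, c), pair(a, c)), a)   [R1 at 2.1.1]
4. m(cons(pair(e, c), cons(cons(e, e), cons(e, e))), cons(cons(e, c), pair(a, c)), a)  →  a   [R4 at ε]

a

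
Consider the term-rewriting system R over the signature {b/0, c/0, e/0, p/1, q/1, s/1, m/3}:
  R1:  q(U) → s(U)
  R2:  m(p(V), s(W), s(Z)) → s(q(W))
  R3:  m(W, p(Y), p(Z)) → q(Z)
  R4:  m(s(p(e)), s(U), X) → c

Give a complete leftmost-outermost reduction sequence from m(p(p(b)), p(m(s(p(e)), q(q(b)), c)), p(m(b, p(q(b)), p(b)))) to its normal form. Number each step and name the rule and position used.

s(s(b))

1. m(p(p(b)), p(m(s(p(e)), q(q(b)), c)), p(m(b, p(q(b)), p(b))))  →  q(m(b, p(q(b)), p(b)))   [R3 at ε]
2. q(m(b, p(q(b)), p(b)))  →  s(m(b, p(q(b)), p(b)))   [R1 at ε]
3. s(m(b, p(q(b)), p(b)))  →  s(q(b))   [R3 at 1]
4. s(q(b))  →  s(s(b))   [R1 at 1]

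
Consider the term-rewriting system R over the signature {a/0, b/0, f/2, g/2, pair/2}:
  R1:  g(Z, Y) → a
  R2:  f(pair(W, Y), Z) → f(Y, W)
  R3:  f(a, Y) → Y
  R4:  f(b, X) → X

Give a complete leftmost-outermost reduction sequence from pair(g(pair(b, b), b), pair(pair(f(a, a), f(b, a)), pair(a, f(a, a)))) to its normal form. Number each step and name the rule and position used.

pair(a, pair(pair(a, a), pair(a, a)))

1. pair(g(pair(b, b), b), pair(pair(f(a, a), f(b, a)), pair(a, f(a, a))))  →  pair(a, pair(pair(f(a, a), f(b, a)), pair(a, f(a, a))))   [R1 at 1]
2. pair(a, pair(pair(f(a, a), f(b, a)), pair(a, f(a, a))))  →  pair(a, pair(pair(a, f(b, a)), pair(a, f(a, a))))   [R3 at 2.1.1]
3. pair(a, pair(pair(a, f(b, a)), pair(a, f(a, a))))  →  pair(a, pair(pair(a, a), pair(a, f(a, a))))   [R4 at 2.1.2]
4. pair(a, pair(pair(a, a), pair(a, f(a, a))))  →  pair(a, pair(pair(a, a), pair(a, a)))   [R3 at 2.2.2]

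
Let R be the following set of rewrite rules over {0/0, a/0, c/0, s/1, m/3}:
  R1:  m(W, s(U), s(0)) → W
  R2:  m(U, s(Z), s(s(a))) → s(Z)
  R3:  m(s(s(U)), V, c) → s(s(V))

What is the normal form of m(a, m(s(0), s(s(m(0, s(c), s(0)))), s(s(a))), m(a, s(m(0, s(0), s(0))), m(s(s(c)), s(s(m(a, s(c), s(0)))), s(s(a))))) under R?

a

1. m(a, m(s(0), s(s(m(0, s(c), s(0)))), s(s(a))), m(a, s(m(0, s(0), s(0))), m(s(s(c)), s(s(m(a, s(c), s(0)))), s(s(a)))))  →  m(a, s(s(m(0, s(c), s(0)))), m(a, s(m(0, s(0), s(0))), m(s(s(c)), s(s(m(a, s(c), s(0)))), s(s(a)))))   [R2 at 2]
2. m(a, s(s(m(0, s(c), s(0)))), m(a, s(m(0, s(0), s(0))), m(s(s(c)), s(s(m(a, s(c), s(0)))), s(s(a)))))  →  m(a, s(s(0)), m(a, s(m(0, s(0), s(0))), m(s(s(c)), s(s(m(a, s(c), s(0)))), s(s(a)))))   [R1 at 2.1.1]
3. m(a, s(s(0)), m(a, s(m(0, s(0), s(0))), m(s(s(c)), s(s(m(a, s(c), s(0)))), s(s(a)))))  →  m(a, s(s(0)), m(a, s(0), m(s(s(c)), s(s(m(a, s(c), s(0)))), s(s(a)))))   [R1 at 3.2.1]
4. m(a, s(s(0)), m(a, s(0), m(s(s(c)), s(s(m(a, s(c), s(0)))), s(s(a)))))  →  m(a, s(s(0)), m(a, s(0), s(s(m(a, s(c), s(0))))))   [R2 at 3.3]
5. m(a, s(s(0)), m(a, s(0), s(s(m(a, s(c), s(0))))))  →  m(a, s(s(0)), m(a, s(0), s(s(a))))   [R1 at 3.3.1.1]
6. m(a, s(s(0)), m(a, s(0), s(s(a))))  →  m(a, s(s(0)), s(0))   [R2 at 3]
7. m(a, s(s(0)), s(0))  →  a   [R1 at ε]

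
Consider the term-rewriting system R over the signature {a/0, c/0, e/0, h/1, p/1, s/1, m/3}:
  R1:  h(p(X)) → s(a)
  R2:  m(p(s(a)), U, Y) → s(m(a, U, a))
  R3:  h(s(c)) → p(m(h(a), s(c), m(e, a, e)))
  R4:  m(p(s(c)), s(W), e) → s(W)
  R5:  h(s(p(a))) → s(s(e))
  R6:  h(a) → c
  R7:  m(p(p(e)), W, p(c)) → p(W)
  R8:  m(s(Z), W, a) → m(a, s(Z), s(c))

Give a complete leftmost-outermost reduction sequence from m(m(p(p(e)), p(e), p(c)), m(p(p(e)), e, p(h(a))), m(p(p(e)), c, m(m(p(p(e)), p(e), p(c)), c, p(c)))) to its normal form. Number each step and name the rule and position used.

1. m(m(p(p(e)), p(e), p(c)), m(p(p(e)), e, p(h(a))), m(p(p(e)), c, m(m(p(p(e)), p(e), p(c)), c, p(c))))  →  m(p(p(e)), m(p(p(e)), e, p(h(a))), m(p(p(e)), c, m(m(p(p(e)), p(e), p(c)), c, p(c))))   [R7 at 1]
2. m(p(p(e)), m(p(p(e)), e, p(h(a))), m(p(p(e)), c, m(m(p(p(e)), p(e), p(c)), c, p(c))))  →  m(p(p(e)), m(p(p(e)), e, p(c)), m(p(p(e)), c, m(m(p(p(e)), p(e), p(c)), c, p(c))))   [R6 at 2.3.1]
3. m(p(p(e)), m(p(p(e)), e, p(c)), m(p(p(e)), c, m(m(p(p(e)), p(e), p(c)), c, p(c))))  →  m(p(p(e)), p(e), m(p(p(e)), c, m(m(p(p(e)), p(e), p(c)), c, p(c))))   [R7 at 2]
4. m(p(p(e)), p(e), m(p(p(e)), c, m(m(p(p(e)), p(e), p(c)), c, p(c))))  →  m(p(p(e)), p(e), m(p(p(e)), c, m(p(p(e)), c, p(c))))   [R7 at 3.3.1]
5. m(p(p(e)), p(e), m(p(p(e)), c, m(p(p(e)), c, p(c))))  →  m(p(p(e)), p(e), m(p(p(e)), c, p(c)))   [R7 at 3.3]
6. m(p(p(e)), p(e), m(p(p(e)), c, p(c)))  →  m(p(p(e)), p(e), p(c))   [R7 at 3]
7. m(p(p(e)), p(e), p(c))  →  p(p(e))   [R7 at ε]

p(p(e))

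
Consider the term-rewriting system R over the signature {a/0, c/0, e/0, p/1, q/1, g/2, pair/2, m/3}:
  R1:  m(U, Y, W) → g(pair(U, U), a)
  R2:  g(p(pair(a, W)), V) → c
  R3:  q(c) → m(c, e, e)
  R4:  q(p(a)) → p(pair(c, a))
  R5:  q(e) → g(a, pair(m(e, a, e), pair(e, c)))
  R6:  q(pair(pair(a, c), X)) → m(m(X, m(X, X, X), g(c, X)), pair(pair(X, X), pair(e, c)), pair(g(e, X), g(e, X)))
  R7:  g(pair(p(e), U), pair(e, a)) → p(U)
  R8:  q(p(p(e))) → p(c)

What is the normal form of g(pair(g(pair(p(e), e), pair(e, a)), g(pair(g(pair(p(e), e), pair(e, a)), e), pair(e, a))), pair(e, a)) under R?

p(p(e))

1. g(pair(g(pair(p(e), e), pair(e, a)), g(pair(g(pair(p(e), e), pair(e, a)), e), pair(e, a))), pair(e, a))  →  g(pair(p(e), g(pair(g(pair(p(e), e), pair(e, a)), e), pair(e, a))), pair(e, a))   [R7 at 1.1]
2. g(pair(p(e), g(pair(g(pair(p(e), e), pair(e, a)), e), pair(e, a))), pair(e, a))  →  p(g(pair(g(pair(p(e), e), pair(e, a)), e), pair(e, a)))   [R7 at ε]
3. p(g(pair(g(pair(p(e), e), pair(e, a)), e), pair(e, a)))  →  p(g(pair(p(e), e), pair(e, a)))   [R7 at 1.1.1]
4. p(g(pair(p(e), e), pair(e, a)))  →  p(p(e))   [R7 at 1]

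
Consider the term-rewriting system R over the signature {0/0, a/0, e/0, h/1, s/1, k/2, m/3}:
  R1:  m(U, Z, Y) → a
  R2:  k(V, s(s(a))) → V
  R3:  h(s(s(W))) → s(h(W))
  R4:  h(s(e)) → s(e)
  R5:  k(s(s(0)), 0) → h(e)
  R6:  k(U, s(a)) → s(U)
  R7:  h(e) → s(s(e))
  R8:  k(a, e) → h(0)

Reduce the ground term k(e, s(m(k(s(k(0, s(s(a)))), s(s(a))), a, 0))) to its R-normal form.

s(e)

1. k(e, s(m(k(s(k(0, s(s(a)))), s(s(a))), a, 0)))  →  k(e, s(a))   [R1 at 2.1]
2. k(e, s(a))  →  s(e)   [R6 at ε]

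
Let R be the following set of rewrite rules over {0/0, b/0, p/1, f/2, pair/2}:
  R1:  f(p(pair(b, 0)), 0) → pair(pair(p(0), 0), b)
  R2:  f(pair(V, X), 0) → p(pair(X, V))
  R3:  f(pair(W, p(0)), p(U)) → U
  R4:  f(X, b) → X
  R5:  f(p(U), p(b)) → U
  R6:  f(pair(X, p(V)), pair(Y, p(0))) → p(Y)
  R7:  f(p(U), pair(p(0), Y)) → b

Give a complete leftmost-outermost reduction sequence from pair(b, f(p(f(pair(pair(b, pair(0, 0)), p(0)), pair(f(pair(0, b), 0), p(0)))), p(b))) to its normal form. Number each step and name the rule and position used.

1. pair(b, f(p(f(pair(pair(b, pair(0, 0)), p(0)), pair(f(pair(0, b), 0), p(0)))), p(b)))  →  pair(b, f(pair(pair(b, pair(0, 0)), p(0)), pair(f(pair(0, b), 0), p(0))))   [R5 at 2]
2. pair(b, f(pair(pair(b, pair(0, 0)), p(0)), pair(f(pair(0, b), 0), p(0))))  →  pair(b, p(f(pair(0, b), 0)))   [R6 at 2]
3. pair(b, p(f(pair(0, b), 0)))  →  pair(b, p(p(pair(b, 0))))   [R2 at 2.1]

pair(b, p(p(pair(b, 0))))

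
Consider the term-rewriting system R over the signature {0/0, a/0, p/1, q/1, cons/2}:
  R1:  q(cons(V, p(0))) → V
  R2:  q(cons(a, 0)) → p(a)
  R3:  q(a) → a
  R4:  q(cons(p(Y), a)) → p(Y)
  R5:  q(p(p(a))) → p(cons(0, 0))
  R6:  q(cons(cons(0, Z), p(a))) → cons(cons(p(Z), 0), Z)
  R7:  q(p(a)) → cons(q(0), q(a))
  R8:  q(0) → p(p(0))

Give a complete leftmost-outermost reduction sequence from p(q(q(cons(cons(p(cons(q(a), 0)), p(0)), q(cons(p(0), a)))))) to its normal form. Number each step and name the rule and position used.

p(p(cons(a, 0)))

1. p(q(q(cons(cons(p(cons(q(a), 0)), p(0)), q(cons(p(0), a))))))  →  p(q(q(cons(cons(p(cons(a, 0)), p(0)), q(cons(p(0), a))))))   [R3 at 1.1.1.1.1.1.1]
2. p(q(q(cons(cons(p(cons(a, 0)), p(0)), q(cons(p(0), a))))))  →  p(q(q(cons(cons(p(cons(a, 0)), p(0)), p(0)))))   [R4 at 1.1.1.2]
3. p(q(q(cons(cons(p(cons(a, 0)), p(0)), p(0)))))  →  p(q(cons(p(cons(a, 0)), p(0))))   [R1 at 1.1]
4. p(q(cons(p(cons(a, 0)), p(0))))  →  p(p(cons(a, 0)))   [R1 at 1]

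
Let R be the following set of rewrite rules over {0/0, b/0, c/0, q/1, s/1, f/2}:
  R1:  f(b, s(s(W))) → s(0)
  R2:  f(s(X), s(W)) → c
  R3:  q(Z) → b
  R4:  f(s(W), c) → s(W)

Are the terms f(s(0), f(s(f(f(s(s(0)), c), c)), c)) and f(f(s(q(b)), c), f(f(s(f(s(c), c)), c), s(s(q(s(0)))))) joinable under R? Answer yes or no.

no — NF(t₁) = c, NF(t₂) = s(b)

Reduce t₁ = f(s(0), f(s(f(f(s(s(0)), c), c)), c)):
1. f(s(0), f(s(f(f(s(s(0)), c), c)), c))  →  f(s(0), s(f(f(s(s(0)), c), c)))   [R4 at 2]
2. f(s(0), s(f(f(s(s(0)), c), c)))  →  c   [R2 at ε]

Reduce t₂ = f(f(s(q(b)), c), f(f(s(f(s(c), c)), c), s(s(q(s(0)))))):
1. f(f(s(q(b)), c), f(f(s(f(s(c), c)), c), s(s(q(s(0))))))  →  f(s(q(b)), f(f(s(f(s(c), c)), c), s(s(q(s(0))))))   [R4 at 1]
2. f(s(q(b)), f(f(s(f(s(c), c)), c), s(s(q(s(0))))))  →  f(s(b), f(f(s(f(s(c), c)), c), s(s(q(s(0))))))   [R3 at 1.1]
3. f(s(b), f(f(s(f(s(c), c)), c), s(s(q(s(0))))))  →  f(s(b), f(s(f(s(c), c)), s(s(q(s(0))))))   [R4 at 2.1]
4. f(s(b), f(s(f(s(c), c)), s(s(q(s(0))))))  →  f(s(b), c)   [R2 at 2]
5. f(s(b), c)  →  s(b)   [R4 at ε]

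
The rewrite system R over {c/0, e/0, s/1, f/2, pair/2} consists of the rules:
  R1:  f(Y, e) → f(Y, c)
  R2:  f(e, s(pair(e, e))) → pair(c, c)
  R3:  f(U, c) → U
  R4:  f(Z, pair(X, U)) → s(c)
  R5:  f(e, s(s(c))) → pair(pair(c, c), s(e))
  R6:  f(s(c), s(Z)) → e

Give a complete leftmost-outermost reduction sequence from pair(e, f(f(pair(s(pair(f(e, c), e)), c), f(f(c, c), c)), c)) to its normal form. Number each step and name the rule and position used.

pair(e, pair(s(pair(e, e)), c))

1. pair(e, f(f(pair(s(pair(f(e, c), e)), c), f(f(c, c), c)), c))  →  pair(e, f(pair(s(pair(f(e, c), e)), c), f(f(c, c), c)))   [R3 at 2]
2. pair(e, f(pair(s(pair(f(e, c), e)), c), f(f(c, c), c)))  →  pair(e, f(pair(s(pair(e, e)), c), f(f(c, c), c)))   [R3 at 2.1.1.1.1]
3. pair(e, f(pair(s(pair(e, e)), c), f(f(c, c), c)))  →  pair(e, f(pair(s(pair(e, e)), c), f(c, c)))   [R3 at 2.2]
4. pair(e, f(pair(s(pair(e, e)), c), f(c, c)))  →  pair(e, f(pair(s(pair(e, e)), c), c))   [R3 at 2.2]
5. pair(e, f(pair(s(pair(e, e)), c), c))  →  pair(e, pair(s(pair(e, e)), c))   [R3 at 2]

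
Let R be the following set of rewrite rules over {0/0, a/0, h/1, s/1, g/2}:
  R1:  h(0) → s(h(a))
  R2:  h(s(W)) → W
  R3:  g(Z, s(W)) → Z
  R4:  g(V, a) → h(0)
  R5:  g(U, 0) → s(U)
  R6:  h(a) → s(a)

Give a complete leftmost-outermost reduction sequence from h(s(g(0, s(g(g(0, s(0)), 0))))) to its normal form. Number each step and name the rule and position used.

0

1. h(s(g(0, s(g(g(0, s(0)), 0)))))  →  g(0, s(g(g(0, s(0)), 0)))   [R2 at ε]
2. g(0, s(g(g(0, s(0)), 0)))  →  0   [R3 at ε]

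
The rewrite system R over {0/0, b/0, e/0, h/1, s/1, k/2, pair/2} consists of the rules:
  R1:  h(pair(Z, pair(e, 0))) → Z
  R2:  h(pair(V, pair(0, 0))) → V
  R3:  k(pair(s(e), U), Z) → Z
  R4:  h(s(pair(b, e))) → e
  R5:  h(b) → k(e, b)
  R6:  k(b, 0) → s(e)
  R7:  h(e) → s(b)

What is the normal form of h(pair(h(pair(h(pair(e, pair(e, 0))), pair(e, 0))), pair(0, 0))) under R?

e

1. h(pair(h(pair(h(pair(e, pair(e, 0))), pair(e, 0))), pair(0, 0)))  →  h(pair(h(pair(e, pair(e, 0))), pair(e, 0)))   [R2 at ε]
2. h(pair(h(pair(e, pair(e, 0))), pair(e, 0)))  →  h(pair(e, pair(e, 0)))   [R1 at ε]
3. h(pair(e, pair(e, 0)))  →  e   [R1 at ε]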